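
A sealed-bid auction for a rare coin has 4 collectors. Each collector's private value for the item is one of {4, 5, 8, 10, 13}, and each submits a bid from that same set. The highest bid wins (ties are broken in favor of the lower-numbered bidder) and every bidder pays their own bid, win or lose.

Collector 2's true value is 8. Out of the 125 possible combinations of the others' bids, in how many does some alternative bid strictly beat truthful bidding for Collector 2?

111

Others bid (4, 4, 4): truth gives 0; bid 5 gives 3 > 0. Violating.
Others bid (4, 4, 5): truth gives 0; bid 5 gives 3 > 0. Violating.
Others bid (4, 4, 10): truth gives -8; bid 10 gives -2 > -8. Violating.
Others bid (4, 4, 13): truth gives -8; bid 4 gives -4 > -8. Violating.
Others bid (4, 4, 8): truth gives 0; no alternative beats it.
Others bid (4, 5, 8): truth gives 0; no alternative beats it.
(Checking all 125 profiles: 111 have a profitable deviation, 14 do not.)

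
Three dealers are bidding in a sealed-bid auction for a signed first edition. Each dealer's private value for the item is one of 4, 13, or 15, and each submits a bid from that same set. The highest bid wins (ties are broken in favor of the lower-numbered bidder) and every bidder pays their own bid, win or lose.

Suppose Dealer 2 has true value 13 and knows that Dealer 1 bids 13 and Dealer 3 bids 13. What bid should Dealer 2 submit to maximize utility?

Bid 4: loses but pays 4, utility -4.
Bid 13: loses but pays 13, utility -13.
Bid 15: wins, pays 15, utility 13 - 15 = -2.
The best choice is 15 with utility -2.

15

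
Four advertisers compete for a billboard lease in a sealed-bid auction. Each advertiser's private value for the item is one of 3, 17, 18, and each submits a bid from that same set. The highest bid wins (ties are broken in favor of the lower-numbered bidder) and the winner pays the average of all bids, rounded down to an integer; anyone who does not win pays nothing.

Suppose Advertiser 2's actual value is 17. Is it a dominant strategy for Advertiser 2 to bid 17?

Consider the case where Advertiser 1 bids 3, Advertiser 3 bids 3 and Advertiser 4 bids 18.
Truthful bid 17: loses, pays 0, utility 0.
Bid 18 instead: wins, pays 10, utility 17 - 10 = 7.
Since 7 > 0, bidding 18 is strictly better here, so truthful bidding is not dominant.

No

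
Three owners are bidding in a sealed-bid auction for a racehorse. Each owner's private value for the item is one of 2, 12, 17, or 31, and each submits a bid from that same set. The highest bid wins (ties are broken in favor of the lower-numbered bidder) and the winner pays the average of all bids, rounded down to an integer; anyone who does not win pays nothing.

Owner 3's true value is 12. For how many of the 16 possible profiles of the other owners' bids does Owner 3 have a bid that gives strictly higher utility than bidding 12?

Others bid (2, 12): truth gives 0; bid 17 gives 2 > 0. Violating.
Others bid (12, 2): truth gives 0; bid 17 gives 2 > 0. Violating.
Others bid (2, 2): truth gives 7; no alternative beats it.
Others bid (2, 17): truth gives 0; no alternative beats it.
(Checking all 16 profiles: 2 have a profitable deviation, 14 do not.)

2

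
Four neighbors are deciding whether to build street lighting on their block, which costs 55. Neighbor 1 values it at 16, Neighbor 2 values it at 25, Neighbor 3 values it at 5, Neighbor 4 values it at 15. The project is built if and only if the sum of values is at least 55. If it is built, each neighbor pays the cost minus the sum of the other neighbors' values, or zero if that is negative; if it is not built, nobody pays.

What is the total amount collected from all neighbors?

38

Total value 61 ≥ cost 55, so it is built.
Neighbor 1: others sum to 45; max(0, 55 - 45) = 10.
Neighbor 2: others sum to 36; max(0, 55 - 36) = 19.
Neighbor 3: others sum to 56; max(0, 55 - 56) = 0.
Neighbor 4: others sum to 46; max(0, 55 - 46) = 9.
Total collected = 10 + 19 + 0 + 9 = 38.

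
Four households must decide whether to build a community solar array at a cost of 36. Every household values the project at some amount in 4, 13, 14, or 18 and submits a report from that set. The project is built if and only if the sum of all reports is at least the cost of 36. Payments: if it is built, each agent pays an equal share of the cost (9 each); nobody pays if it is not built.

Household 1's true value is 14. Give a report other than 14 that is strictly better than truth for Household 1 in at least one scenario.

18

Suppose Household 2 reports 4, Household 3 reports 4 and Household 4 reports 13.
Report 14: project not built, utility 0.
Report 18: project built, pays 9, utility 14 - 9 = 5.
So reporting 18 beats truth here (5 > 0).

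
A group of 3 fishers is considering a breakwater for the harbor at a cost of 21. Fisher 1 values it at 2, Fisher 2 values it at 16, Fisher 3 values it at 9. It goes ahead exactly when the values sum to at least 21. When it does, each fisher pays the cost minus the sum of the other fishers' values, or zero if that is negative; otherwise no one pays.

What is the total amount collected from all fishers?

Total value 27 ≥ cost 21, so it is built.
Fisher 1: others sum to 25; max(0, 21 - 25) = 0.
Fisher 2: others sum to 11; max(0, 21 - 11) = 10.
Fisher 3: others sum to 18; max(0, 21 - 18) = 3.
Total collected = 0 + 10 + 3 = 13.

13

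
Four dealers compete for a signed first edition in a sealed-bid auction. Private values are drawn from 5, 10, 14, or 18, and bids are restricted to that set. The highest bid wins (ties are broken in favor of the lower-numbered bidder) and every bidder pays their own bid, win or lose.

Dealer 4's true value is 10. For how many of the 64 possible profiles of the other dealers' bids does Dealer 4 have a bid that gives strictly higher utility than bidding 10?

63

Others bid (5, 5, 10): truth gives -10; bid 14 gives -4 > -10. Violating.
Others bid (5, 5, 14): truth gives -10; bid 5 gives -5 > -10. Violating.
Others bid (5, 5, 18): truth gives -10; bid 5 gives -5 > -10. Violating.
Others bid (5, 10, 5): truth gives -10; bid 14 gives -4 > -10. Violating.
Others bid (5, 5, 5): truth gives 0; no alternative beats it.
(Checking all 64 profiles: 63 have a profitable deviation, 1 does not.)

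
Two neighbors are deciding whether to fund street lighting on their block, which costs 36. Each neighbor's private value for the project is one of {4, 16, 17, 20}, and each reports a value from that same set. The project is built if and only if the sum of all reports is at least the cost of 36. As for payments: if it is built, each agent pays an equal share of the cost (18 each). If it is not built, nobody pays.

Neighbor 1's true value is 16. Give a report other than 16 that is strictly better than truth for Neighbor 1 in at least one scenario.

Suppose Neighbor 2 reports 20.
Report 16: project built, pays 18, utility 16 - 18 = -2.
Report 4: project not built, utility 0.
So reporting 4 beats truth here (0 > -2).

4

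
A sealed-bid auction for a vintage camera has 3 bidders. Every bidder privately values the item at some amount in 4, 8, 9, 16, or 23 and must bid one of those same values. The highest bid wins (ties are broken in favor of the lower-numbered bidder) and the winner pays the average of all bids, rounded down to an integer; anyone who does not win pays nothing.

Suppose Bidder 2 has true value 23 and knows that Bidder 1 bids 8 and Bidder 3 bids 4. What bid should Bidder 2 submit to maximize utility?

Bid 4: loses, pays 0, utility 0.
Bid 8: loses, pays 0, utility 0.
Bid 9: wins, pays 7, utility 23 - 7 = 16.
Bid 16: wins, pays 9, utility 23 - 9 = 14.
Bid 23: wins, pays 11, utility 23 - 11 = 12.
The best choice is 9 with utility 16.

9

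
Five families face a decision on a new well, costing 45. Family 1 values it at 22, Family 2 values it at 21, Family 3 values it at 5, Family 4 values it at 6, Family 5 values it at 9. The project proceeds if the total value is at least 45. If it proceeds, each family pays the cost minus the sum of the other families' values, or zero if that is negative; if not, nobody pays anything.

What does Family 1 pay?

4

Total value 63 ≥ cost 45, so the project is built.
The other families' values sum to 41.
Cost minus that sum is 45 - 41 = 4.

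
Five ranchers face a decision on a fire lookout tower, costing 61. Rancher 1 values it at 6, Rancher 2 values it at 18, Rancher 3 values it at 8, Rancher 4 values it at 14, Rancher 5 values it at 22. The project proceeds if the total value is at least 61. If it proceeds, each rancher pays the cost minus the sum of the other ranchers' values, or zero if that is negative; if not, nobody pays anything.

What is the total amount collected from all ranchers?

34

Total value 68 ≥ cost 61, so it is built.
Rancher 1: others sum to 62; max(0, 61 - 62) = 0.
Rancher 2: others sum to 50; max(0, 61 - 50) = 11.
Rancher 3: others sum to 60; max(0, 61 - 60) = 1.
Rancher 4: others sum to 54; max(0, 61 - 54) = 7.
Rancher 5: others sum to 46; max(0, 61 - 46) = 15.
Total collected = 0 + 11 + 1 + 7 + 15 = 34.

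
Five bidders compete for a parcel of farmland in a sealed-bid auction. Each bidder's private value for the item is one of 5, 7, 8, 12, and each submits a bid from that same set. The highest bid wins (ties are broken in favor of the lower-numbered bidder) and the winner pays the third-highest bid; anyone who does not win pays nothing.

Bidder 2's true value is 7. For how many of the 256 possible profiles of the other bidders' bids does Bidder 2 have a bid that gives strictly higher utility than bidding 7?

8

Others bid (5, 5, 5, 8): truth gives 0; bid 8 gives 2 > 0. Violating.
Others bid (5, 5, 5, 12): truth gives 0; bid 12 gives 2 > 0. Violating.
Others bid (5, 5, 8, 5): truth gives 0; bid 8 gives 2 > 0. Violating.
Others bid (5, 5, 12, 5): truth gives 0; bid 12 gives 2 > 0. Violating.
Others bid (5, 5, 5, 5): truth gives 2; no alternative beats it.
Others bid (5, 5, 5, 7): truth gives 2; no alternative beats it.
(Checking all 256 profiles: 8 have a profitable deviation, 248 do not.)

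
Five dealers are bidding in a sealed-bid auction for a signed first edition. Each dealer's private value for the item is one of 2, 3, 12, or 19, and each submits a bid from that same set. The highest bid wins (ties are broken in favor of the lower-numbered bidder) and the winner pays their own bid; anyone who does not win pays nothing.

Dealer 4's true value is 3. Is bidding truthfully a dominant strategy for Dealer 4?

Yes

Check each profile of the others' bids and compare truth against every alternative bid.
Others bid (2, 2, 2, 2): truth gives 0, best alternative gives 0.
Others bid (2, 2, 2, 3): truth gives 0, best alternative gives 0.
Others bid (2, 2, 2, 12): truth gives 0, best alternative gives 0.
Others bid (2, 2, 2, 19): truth gives 0, best alternative gives 0.
Others bid (2, 2, 3, 2): truth gives 0, best alternative gives 0.
Others bid (2, 2, 3, 3): truth gives 0, best alternative gives 0.
(Remaining 250 profiles checked similarly; truth is weakly best in each.)
In every case the truthful bid is at least as good as any alternative, so it is a dominant strategy.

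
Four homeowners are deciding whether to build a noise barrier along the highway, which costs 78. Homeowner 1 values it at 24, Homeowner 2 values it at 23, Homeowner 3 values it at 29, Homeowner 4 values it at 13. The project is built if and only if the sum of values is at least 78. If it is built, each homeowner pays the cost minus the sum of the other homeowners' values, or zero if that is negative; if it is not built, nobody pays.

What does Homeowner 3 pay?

Total value 89 ≥ cost 78, so the project is built.
The other homeowners' values sum to 60.
Cost minus that sum is 78 - 60 = 18.

18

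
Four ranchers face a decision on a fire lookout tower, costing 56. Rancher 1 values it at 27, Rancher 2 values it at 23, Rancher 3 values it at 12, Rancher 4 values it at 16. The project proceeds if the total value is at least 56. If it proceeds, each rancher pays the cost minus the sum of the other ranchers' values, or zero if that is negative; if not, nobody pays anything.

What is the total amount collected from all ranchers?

6

Total value 78 ≥ cost 56, so it is built.
Rancher 1: others sum to 51; max(0, 56 - 51) = 5.
Rancher 2: others sum to 55; max(0, 56 - 55) = 1.
Rancher 3: others sum to 66; max(0, 56 - 66) = 0.
Rancher 4: others sum to 62; max(0, 56 - 62) = 0.
Total collected = 5 + 1 + 0 + 0 = 6.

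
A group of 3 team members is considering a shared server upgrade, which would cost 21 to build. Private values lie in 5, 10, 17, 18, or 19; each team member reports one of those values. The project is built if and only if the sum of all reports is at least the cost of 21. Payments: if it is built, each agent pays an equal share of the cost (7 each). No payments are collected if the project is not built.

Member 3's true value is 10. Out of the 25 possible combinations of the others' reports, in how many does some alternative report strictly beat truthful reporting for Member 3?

1

Others report (5, 5): truth gives 0; report 17 gives 3 > 0. Violating.
Others report (5, 10): truth gives 3; no alternative beats it.
Others report (5, 17): truth gives 3; no alternative beats it.
(Checking all 25 profiles: 1 has a profitable deviation, 24 do not.)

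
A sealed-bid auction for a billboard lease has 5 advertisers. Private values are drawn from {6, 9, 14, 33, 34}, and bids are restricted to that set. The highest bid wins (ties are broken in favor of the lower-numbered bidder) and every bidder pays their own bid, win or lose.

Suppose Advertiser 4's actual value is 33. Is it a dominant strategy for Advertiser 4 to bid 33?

No

Consider the case where Advertiser 1 bids 6, Advertiser 2 bids 6, Advertiser 3 bids 6 and Advertiser 5 bids 6.
Truthful bid 33: wins, pays 33, utility 33 - 33 = 0.
Bid 9 instead: wins, pays 9, utility 33 - 9 = 24.
Since 24 > 0, bidding 9 is strictly better here, so truthful bidding is not dominant.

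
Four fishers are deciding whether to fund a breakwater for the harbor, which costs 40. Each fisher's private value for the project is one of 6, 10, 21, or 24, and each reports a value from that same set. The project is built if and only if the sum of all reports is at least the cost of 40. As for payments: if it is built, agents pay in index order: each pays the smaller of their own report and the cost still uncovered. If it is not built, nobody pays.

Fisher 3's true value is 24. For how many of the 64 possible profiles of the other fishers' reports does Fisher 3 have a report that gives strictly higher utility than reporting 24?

Others report (6, 6, 10): truth gives 0; report 21 gives 3 > 0. Violating.
Others report (6, 6, 21): truth gives 0; report 10 gives 14 > 0. Violating.
Others report (6, 6, 24): truth gives 0; report 6 gives 18 > 0. Violating.
Others report (6, 10, 6): truth gives 0; report 21 gives 3 > 0. Violating.
Others report (6, 6, 6): truth gives 0; no alternative beats it.
Others report (10, 10, 6): truth gives 4; no alternative beats it.
(Checking all 64 profiles: 38 have a profitable deviation, 26 do not.)

38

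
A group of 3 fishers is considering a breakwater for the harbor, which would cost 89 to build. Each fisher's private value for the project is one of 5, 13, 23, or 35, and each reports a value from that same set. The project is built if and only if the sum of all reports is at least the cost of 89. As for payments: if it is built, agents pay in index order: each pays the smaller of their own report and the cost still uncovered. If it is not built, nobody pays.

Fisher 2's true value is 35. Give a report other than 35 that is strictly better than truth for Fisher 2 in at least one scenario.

Suppose Fisher 1 reports 35 and Fisher 3 reports 35.
Report 35: project built, pays 35, utility 35 - 35 = 0.
Report 23: project built, pays 23, utility 35 - 23 = 12.
So reporting 23 beats truth here (12 > 0).

23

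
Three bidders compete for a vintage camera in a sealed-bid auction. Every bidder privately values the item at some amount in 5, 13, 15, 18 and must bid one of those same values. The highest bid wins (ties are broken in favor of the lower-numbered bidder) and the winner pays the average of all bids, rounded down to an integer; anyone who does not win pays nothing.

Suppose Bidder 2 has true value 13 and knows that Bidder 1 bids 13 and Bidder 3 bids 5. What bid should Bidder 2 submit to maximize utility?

Bid 5: loses, pays 0, utility 0.
Bid 13: loses, pays 0, utility 0.
Bid 15: wins, pays 11, utility 13 - 11 = 2.
Bid 18: wins, pays 12, utility 13 - 12 = 1.
The best choice is 15 with utility 2.

15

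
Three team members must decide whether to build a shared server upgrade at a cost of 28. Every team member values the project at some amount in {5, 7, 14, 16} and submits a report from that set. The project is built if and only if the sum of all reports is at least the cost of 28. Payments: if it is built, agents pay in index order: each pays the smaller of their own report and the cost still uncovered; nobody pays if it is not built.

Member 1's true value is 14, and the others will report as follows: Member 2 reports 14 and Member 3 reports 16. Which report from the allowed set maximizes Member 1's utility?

5

Report 5: project built, pays 5, utility 14 - 5 = 9.
Report 7: project built, pays 7, utility 14 - 7 = 7.
Report 14: project built, pays 14, utility 14 - 14 = 0.
Report 16: project built, pays 16, utility 14 - 16 = -2.
The best choice is 5 with utility 9.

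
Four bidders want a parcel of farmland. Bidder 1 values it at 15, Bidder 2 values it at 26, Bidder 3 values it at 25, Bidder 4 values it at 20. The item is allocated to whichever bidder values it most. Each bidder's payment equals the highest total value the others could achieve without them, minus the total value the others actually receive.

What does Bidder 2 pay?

25

Bidder 2 has the highest value and receives the item.
Without Bidder 2, the item would go to the next-highest value, 25, so the others could achieve 25.
With Bidder 2 present and winning, the others receive nothing, so their total is 0.
Payment = 25 - 0 = 25.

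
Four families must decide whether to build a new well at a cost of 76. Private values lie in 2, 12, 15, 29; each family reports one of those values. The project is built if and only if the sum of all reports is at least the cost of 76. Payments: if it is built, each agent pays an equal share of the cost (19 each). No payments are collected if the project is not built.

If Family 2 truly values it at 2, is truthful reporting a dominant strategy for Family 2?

Check each profile of the others' reports and compare truth against every alternative report.
Others report (12, 29, 29): truth gives 0, best alternative gives -17.
Others report (15, 29, 29): truth gives 0, best alternative gives -17.
Others report (29, 12, 29): truth gives 0, best alternative gives -17.
Others report (29, 15, 29): truth gives 0, best alternative gives -17.
Others report (29, 29, 12): truth gives 0, best alternative gives -17.
Others report (29, 29, 15): truth gives 0, best alternative gives -17.
(Remaining 58 profiles checked similarly; truth is weakly best in each.)
In every case the truthful report is at least as good as any alternative, so it is a dominant strategy.

Yes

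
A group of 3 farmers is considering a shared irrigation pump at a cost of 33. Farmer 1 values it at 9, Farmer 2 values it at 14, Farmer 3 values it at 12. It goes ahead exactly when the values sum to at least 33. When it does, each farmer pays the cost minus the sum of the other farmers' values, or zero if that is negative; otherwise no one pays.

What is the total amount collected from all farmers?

Total value 35 ≥ cost 33, so it is built.
Farmer 1: others sum to 26; max(0, 33 - 26) = 7.
Farmer 2: others sum to 21; max(0, 33 - 21) = 12.
Farmer 3: others sum to 23; max(0, 33 - 23) = 10.
Total collected = 7 + 12 + 10 = 29.

29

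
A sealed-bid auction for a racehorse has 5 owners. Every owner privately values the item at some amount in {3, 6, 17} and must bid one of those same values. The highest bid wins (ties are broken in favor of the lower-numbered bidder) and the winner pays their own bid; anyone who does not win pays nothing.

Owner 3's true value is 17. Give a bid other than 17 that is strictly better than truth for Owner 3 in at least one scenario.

6

Suppose Owner 1 bids 3, Owner 2 bids 3, Owner 4 bids 3 and Owner 5 bids 3.
Bid 17: wins, pays 17, utility 17 - 17 = 0.
Bid 6: wins, pays 6, utility 17 - 6 = 11.
So bidding 6 beats truth here (11 > 0).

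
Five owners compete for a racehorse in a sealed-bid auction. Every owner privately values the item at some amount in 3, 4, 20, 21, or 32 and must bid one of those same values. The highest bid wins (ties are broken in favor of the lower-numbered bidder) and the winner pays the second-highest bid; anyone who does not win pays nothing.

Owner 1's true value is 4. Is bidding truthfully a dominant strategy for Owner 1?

Yes

Check each profile of the others' bids and compare truth against every alternative bid.
Others bid (3, 3, 3, 3): truth gives 1, best alternative gives 1.
Others bid (3, 3, 3, 4): truth gives 0, best alternative gives 0.
Others bid (3, 3, 3, 20): truth gives 0, best alternative gives 0.
Others bid (3, 3, 3, 21): truth gives 0, best alternative gives 0.
Others bid (3, 3, 3, 32): truth gives 0, best alternative gives 0.
Others bid (3, 3, 4, 3): truth gives 0, best alternative gives 0.
(Remaining 619 profiles checked similarly; truth is weakly best in each.)
In every case the truthful bid is at least as good as any alternative, so it is a dominant strategy.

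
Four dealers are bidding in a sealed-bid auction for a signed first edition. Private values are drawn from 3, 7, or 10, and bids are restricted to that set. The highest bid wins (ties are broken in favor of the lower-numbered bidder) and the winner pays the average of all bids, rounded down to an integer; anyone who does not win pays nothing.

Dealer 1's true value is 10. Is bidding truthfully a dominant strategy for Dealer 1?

Consider the case where Dealer 2 bids 3, Dealer 3 bids 3 and Dealer 4 bids 3.
Truthful bid 10: wins, pays 4, utility 10 - 4 = 6.
Bid 3 instead: wins, pays 3, utility 10 - 3 = 7.
Since 7 > 6, bidding 3 is strictly better here, so truthful bidding is not dominant.

No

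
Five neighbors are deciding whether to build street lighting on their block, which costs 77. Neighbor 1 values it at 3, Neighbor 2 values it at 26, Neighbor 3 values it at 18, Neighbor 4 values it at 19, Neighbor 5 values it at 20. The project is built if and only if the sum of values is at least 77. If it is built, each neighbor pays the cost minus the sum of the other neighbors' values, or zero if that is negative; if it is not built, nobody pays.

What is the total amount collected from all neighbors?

Total value 86 ≥ cost 77, so it is built.
Neighbor 1: others sum to 83; max(0, 77 - 83) = 0.
Neighbor 2: others sum to 60; max(0, 77 - 60) = 17.
Neighbor 3: others sum to 68; max(0, 77 - 68) = 9.
Neighbor 4: others sum to 67; max(0, 77 - 67) = 10.
Neighbor 5: others sum to 66; max(0, 77 - 66) = 11.
Total collected = 0 + 17 + 9 + 10 + 11 = 47.

47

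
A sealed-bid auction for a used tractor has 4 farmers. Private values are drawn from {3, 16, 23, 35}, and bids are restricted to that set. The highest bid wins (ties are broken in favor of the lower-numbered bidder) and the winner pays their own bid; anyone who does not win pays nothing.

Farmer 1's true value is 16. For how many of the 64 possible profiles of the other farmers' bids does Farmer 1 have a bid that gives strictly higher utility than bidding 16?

1

Others bid (3, 3, 3): truth gives 0; bid 3 gives 13 > 0. Violating.
Others bid (3, 3, 16): truth gives 0; no alternative beats it.
Others bid (3, 3, 23): truth gives 0; no alternative beats it.
(Checking all 64 profiles: 1 has a profitable deviation, 63 do not.)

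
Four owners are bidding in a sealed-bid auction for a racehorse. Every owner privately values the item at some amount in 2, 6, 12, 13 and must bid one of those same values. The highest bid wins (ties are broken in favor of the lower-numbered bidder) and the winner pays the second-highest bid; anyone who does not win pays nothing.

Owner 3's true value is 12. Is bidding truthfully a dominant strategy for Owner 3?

Yes

Check each profile of the others' bids and compare truth against every alternative bid.
Others bid (2, 2, 2): truth gives 10, best alternative gives 10.
Others bid (2, 2, 6): truth gives 6, best alternative gives 6.
Others bid (2, 6, 2): truth gives 6, best alternative gives 6.
Others bid (2, 6, 6): truth gives 6, best alternative gives 6.
Others bid (6, 2, 2): truth gives 6, best alternative gives 6.
Others bid (6, 2, 6): truth gives 6, best alternative gives 6.
(Remaining 58 profiles checked similarly; truth is weakly best in each.)
In every case the truthful bid is at least as good as any alternative, so it is a dominant strategy.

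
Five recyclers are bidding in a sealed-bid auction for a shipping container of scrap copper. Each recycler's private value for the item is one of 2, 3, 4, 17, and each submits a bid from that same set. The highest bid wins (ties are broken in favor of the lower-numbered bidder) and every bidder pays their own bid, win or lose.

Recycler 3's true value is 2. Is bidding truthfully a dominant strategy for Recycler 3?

Consider the case where Recycler 1 bids 2, Recycler 2 bids 2, Recycler 4 bids 2 and Recycler 5 bids 2.
Truthful bid 2: loses but pays 2, utility -2.
Bid 3 instead: wins, pays 3, utility 2 - 3 = -1.
Since -1 > -2, bidding 3 is strictly better here, so truthful bidding is not dominant.

No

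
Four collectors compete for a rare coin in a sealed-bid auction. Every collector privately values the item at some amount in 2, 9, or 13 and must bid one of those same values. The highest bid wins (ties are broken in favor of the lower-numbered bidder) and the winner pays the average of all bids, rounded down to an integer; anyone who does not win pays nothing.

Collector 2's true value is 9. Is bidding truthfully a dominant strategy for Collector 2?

No

Consider the case where Collector 1 bids 2, Collector 3 bids 2 and Collector 4 bids 13.
Truthful bid 9: loses, pays 0, utility 0.
Bid 13 instead: wins, pays 7, utility 9 - 7 = 2.
Since 2 > 0, bidding 13 is strictly better here, so truthful bidding is not dominant.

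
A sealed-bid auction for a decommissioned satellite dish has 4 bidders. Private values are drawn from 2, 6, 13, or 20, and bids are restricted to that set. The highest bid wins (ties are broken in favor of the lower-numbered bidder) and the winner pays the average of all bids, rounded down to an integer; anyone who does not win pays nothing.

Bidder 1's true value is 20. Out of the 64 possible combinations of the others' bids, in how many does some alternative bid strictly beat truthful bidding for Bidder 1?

Others bid (2, 2, 2): truth gives 14; bid 2 gives 18 > 14. Violating.
Others bid (2, 2, 6): truth gives 13; bid 6 gives 16 > 13. Violating.
Others bid (2, 2, 13): truth gives 11; bid 13 gives 13 > 11. Violating.
Others bid (2, 6, 2): truth gives 13; bid 6 gives 16 > 13. Violating.
Others bid (2, 2, 20): truth gives 9; no alternative beats it.
Others bid (2, 6, 20): truth gives 8; no alternative beats it.
(Checking all 64 profiles: 27 have a profitable deviation, 37 do not.)

27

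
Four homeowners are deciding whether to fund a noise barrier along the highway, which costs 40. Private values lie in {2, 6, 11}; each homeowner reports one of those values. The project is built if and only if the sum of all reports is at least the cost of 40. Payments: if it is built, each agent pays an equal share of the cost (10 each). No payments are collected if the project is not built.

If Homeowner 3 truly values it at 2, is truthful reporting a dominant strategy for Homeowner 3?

Check each profile of the others' reports and compare truth against every alternative report.
Others report (2, 2, 2): truth gives 0, best alternative gives 0.
Others report (2, 2, 6): truth gives 0, best alternative gives 0.
Others report (2, 2, 11): truth gives 0, best alternative gives 0.
Others report (2, 6, 2): truth gives 0, best alternative gives 0.
Others report (2, 6, 6): truth gives 0, best alternative gives 0.
Others report (2, 6, 11): truth gives 0, best alternative gives 0.
(Remaining 21 profiles checked similarly; truth is weakly best in each.)
In every case the truthful report is at least as good as any alternative, so it is a dominant strategy.

Yes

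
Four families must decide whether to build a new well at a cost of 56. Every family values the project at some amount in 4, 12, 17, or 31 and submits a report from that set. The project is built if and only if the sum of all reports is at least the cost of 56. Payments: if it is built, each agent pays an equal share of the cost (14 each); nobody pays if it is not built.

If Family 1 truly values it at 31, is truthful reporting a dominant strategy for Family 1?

Check each profile of the others' reports and compare truth against every alternative report.
Others report (4, 4, 17): truth gives 17, best alternative gives 0.
Others report (4, 12, 12): truth gives 17, best alternative gives 0.
Others report (4, 12, 17): truth gives 17, best alternative gives 0.
Others report (4, 17, 4): truth gives 17, best alternative gives 0.
Others report (4, 17, 12): truth gives 17, best alternative gives 0.
Others report (4, 17, 17): truth gives 17, best alternative gives 0.
(Remaining 58 profiles checked similarly; truth is weakly best in each.)
In every case the truthful report is at least as good as any alternative, so it is a dominant strategy.

Yes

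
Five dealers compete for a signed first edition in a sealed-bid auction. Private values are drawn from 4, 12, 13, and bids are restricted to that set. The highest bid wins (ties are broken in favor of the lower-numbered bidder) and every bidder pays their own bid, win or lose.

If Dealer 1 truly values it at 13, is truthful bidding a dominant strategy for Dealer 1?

No

Consider the case where Dealer 2 bids 4, Dealer 3 bids 4, Dealer 4 bids 4 and Dealer 5 bids 4.
Truthful bid 13: wins, pays 13, utility 13 - 13 = 0.
Bid 4 instead: wins, pays 4, utility 13 - 4 = 9.
Since 9 > 0, bidding 4 is strictly better here, so truthful bidding is not dominant.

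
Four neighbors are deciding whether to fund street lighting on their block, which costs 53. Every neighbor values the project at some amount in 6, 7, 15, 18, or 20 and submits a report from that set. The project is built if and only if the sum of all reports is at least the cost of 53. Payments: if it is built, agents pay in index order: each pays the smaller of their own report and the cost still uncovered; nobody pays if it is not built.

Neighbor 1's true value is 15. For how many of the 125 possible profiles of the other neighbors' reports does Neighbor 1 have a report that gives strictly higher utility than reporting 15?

Others report (6, 20, 20): truth gives 0; report 7 gives 8 > 0. Violating.
Others report (7, 20, 20): truth gives 0; report 6 gives 9 > 0. Violating.
Others report (15, 15, 18): truth gives 0; report 6 gives 9 > 0. Violating.
Others report (15, 15, 20): truth gives 0; report 6 gives 9 > 0. Violating.
Others report (6, 6, 6): truth gives 0; no alternative beats it.
Others report (6, 6, 7): truth gives 0; no alternative beats it.
(Checking all 125 profiles: 32 have a profitable deviation, 93 do not.)

32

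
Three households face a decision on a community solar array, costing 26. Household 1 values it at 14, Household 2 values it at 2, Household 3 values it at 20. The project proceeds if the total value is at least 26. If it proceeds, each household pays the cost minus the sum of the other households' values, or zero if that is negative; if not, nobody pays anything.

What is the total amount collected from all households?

Total value 36 ≥ cost 26, so it is built.
Household 1: others sum to 22; max(0, 26 - 22) = 4.
Household 2: others sum to 34; max(0, 26 - 34) = 0.
Household 3: others sum to 16; max(0, 26 - 16) = 10.
Total collected = 4 + 0 + 10 = 14.

14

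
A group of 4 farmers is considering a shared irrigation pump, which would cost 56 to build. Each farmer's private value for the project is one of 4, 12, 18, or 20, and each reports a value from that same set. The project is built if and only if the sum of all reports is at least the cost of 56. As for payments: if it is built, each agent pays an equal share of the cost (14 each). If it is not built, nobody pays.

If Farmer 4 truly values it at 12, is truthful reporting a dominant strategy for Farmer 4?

No

Consider the case where Farmer 1 reports 4, Farmer 2 reports 20 and Farmer 3 reports 20.
Truthful report 12: project built, pays 14, utility 12 - 14 = -2.
Report 4 instead: project not built, utility 0.
Since 0 > -2, reporting 4 is strictly better here, so truthful reporting is not dominant.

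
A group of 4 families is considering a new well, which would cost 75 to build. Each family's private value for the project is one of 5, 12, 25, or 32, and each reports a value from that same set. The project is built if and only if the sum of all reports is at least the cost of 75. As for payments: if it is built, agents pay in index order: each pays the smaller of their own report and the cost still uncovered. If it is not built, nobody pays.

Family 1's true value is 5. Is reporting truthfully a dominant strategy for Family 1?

Yes

Check each profile of the others' reports and compare truth against every alternative report.
Others report (5, 32, 32): truth gives 0, best alternative gives -7.
Others report (12, 25, 32): truth gives 0, best alternative gives -7.
Others report (12, 32, 25): truth gives 0, best alternative gives -7.
Others report (12, 32, 32): truth gives 0, best alternative gives -7.
Others report (25, 12, 32): truth gives 0, best alternative gives -7.
Others report (25, 25, 25): truth gives 0, best alternative gives -7.
(Remaining 58 profiles checked similarly; truth is weakly best in each.)
In every case the truthful report is at least as good as any alternative, so it is a dominant strategy.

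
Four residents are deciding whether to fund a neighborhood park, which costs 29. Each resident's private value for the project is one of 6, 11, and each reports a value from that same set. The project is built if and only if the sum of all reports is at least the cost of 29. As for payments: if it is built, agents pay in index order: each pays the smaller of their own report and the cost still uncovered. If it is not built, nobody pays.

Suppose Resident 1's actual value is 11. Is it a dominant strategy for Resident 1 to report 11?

Consider the case where Resident 2 reports 6, Resident 3 reports 6 and Resident 4 reports 11.
Truthful report 11: project built, pays 11, utility 11 - 11 = 0.
Report 6 instead: project built, pays 6, utility 11 - 6 = 5.
Since 5 > 0, reporting 6 is strictly better here, so truthful reporting is not dominant.

No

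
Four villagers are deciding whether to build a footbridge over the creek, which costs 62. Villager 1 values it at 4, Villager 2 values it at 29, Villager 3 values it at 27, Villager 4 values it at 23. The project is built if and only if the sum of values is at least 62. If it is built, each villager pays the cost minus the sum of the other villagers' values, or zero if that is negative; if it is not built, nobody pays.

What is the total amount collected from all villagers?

Total value 83 ≥ cost 62, so it is built.
Villager 1: others sum to 79; max(0, 62 - 79) = 0.
Villager 2: others sum to 54; max(0, 62 - 54) = 8.
Villager 3: others sum to 56; max(0, 62 - 56) = 6.
Villager 4: others sum to 60; max(0, 62 - 60) = 2.
Total collected = 0 + 8 + 6 + 2 = 16.

16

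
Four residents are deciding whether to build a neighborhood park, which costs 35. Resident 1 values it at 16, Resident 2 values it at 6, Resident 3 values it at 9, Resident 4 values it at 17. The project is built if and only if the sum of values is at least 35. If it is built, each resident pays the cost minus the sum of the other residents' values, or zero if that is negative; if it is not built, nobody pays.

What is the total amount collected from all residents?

Total value 48 ≥ cost 35, so it is built.
Resident 1: others sum to 32; max(0, 35 - 32) = 3.
Resident 2: others sum to 42; max(0, 35 - 42) = 0.
Resident 3: others sum to 39; max(0, 35 - 39) = 0.
Resident 4: others sum to 31; max(0, 35 - 31) = 4.
Total collected = 3 + 0 + 0 + 4 = 7.

7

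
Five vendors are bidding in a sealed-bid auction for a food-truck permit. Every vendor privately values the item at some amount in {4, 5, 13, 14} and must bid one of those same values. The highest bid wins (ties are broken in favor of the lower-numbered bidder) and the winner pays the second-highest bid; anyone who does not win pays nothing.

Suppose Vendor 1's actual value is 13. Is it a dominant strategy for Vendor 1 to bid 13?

Yes

Check each profile of the others' bids and compare truth against every alternative bid.
Others bid (4, 4, 4, 4): truth gives 9, best alternative gives 9.
Others bid (4, 4, 4, 5): truth gives 8, best alternative gives 8.
Others bid (4, 4, 5, 4): truth gives 8, best alternative gives 8.
Others bid (4, 4, 5, 5): truth gives 8, best alternative gives 8.
Others bid (4, 5, 4, 4): truth gives 8, best alternative gives 8.
Others bid (4, 5, 4, 5): truth gives 8, best alternative gives 8.
(Remaining 250 profiles checked similarly; truth is weakly best in each.)
In every case the truthful bid is at least as good as any alternative, so it is a dominant strategy.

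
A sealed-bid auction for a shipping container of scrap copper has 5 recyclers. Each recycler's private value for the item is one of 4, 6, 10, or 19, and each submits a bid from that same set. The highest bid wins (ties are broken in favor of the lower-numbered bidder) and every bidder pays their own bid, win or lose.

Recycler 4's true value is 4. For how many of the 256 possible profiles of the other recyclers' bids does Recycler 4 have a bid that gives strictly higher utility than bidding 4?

2

Others bid (4, 4, 4, 4): truth gives -4; bid 6 gives -2 > -4. Violating.
Others bid (4, 4, 4, 6): truth gives -4; bid 6 gives -2 > -4. Violating.
Others bid (4, 4, 4, 10): truth gives -4; no alternative beats it.
Others bid (4, 4, 4, 19): truth gives -4; no alternative beats it.
(Checking all 256 profiles: 2 have a profitable deviation, 254 do not.)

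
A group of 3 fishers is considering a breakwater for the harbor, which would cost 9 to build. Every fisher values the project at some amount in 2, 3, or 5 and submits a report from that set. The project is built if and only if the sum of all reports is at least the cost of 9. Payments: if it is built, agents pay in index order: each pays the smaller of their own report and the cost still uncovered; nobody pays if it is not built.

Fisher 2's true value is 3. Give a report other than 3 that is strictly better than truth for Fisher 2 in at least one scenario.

2

Suppose Fisher 1 reports 2 and Fisher 3 reports 5.
Report 3: project built, pays 3, utility 3 - 3 = 0.
Report 2: project built, pays 2, utility 3 - 2 = 1.
So reporting 2 beats truth here (1 > 0).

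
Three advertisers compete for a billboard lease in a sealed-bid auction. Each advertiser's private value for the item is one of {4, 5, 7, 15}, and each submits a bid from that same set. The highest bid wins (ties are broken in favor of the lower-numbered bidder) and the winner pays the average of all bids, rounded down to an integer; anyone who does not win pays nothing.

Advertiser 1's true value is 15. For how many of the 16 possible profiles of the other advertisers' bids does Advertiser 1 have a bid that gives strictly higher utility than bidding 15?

9

Others bid (4, 4): truth gives 8; bid 4 gives 11 > 8. Violating.
Others bid (4, 5): truth gives 7; bid 5 gives 11 > 7. Violating.
Others bid (4, 7): truth gives 7; bid 7 gives 9 > 7. Violating.
Others bid (5, 4): truth gives 7; bid 5 gives 11 > 7. Violating.
Others bid (4, 15): truth gives 4; no alternative beats it.
Others bid (5, 15): truth gives 4; no alternative beats it.
(Checking all 16 profiles: 9 have a profitable deviation, 7 do not.)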